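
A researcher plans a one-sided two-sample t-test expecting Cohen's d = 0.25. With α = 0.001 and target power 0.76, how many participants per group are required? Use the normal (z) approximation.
n = 462 per group

Sample size formula (two-sample t-test, normal approximation):
n = 2 · ((z_α + z_β) / d)²

z_α = 3.090 (for α = 0.001, one-sided)
z_β = 0.706 (for power = 0.76)
d = 0.25

n = 2 · ((3.090 + 0.706) / 0.25)²
n = 2 · (15.184)²
n ≈ 461.11
Round up to the next whole number: n = 462 per group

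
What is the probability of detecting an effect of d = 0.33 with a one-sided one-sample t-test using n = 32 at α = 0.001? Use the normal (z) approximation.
Power ≈ 0.11

Power calculation (one-sample t-test, normal approximation):
z_β = d · √n - z_α
z_β = 0.33 · √32 - 3.090
z_β = 0.33 · 5.657 - 3.090
z_β = -1.223

Power = Φ(z_β) = Φ(-1.223) ≈ 0.111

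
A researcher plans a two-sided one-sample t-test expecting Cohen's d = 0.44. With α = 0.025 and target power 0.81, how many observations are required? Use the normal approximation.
n = 51

Sample size formula (one-sample t-test, normal approximation):
n = ((z_{α/2} + z_β) / d)²

z_{α/2} = 2.241 (for α = 0.025, two-sided)
z_β = 0.878 (for power = 0.81)
d = 0.44

n = ((2.241 + 0.878) / 0.44)²
n = (7.089)²
n ≈ 50.25
Round up to the next whole number: n = 51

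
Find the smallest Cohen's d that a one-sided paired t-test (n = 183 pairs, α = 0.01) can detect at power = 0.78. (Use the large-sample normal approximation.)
d ≈ 0.23

Minimum detectable effect (paired t-test, normal approximation):
d = (z_α + z_β) / √n
d = (2.326 + 0.772) / √183
d = 3.099 / 13.528
d ≈ 0.23

By Cohen's convention (0.2 small / 0.5 medium / 0.8 large): small effect.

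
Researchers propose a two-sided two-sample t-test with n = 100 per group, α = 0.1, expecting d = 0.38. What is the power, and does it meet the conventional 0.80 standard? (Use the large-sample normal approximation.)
Power ≈ 0.85; the study is adequately powered (power ≥ 0.80)

Power calculation (two-sample t-test, normal approximation):
z_β = d · √(n/2) - z_{α/2}
z_β = 0.38 · √(100/2) - 1.645
z_β = 0.38 · 7.071 - 1.645
z_β = 1.042

Power = Φ(z_β) = Φ(1.042) ≈ 0.851

Effect size d = 0.38 is small by Cohen's convention (0.2/0.5/0.8).

Threshold: power ≥ 0.80 is conventionally adequate.
Power ≈ 0.85 → the study is adequately powered (power ≥ 0.80).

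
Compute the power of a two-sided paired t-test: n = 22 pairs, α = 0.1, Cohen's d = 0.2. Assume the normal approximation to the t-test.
Power ≈ 0.24

Power calculation (paired t-test, normal approximation):
z_β = d · √n - z_{α/2}
z_β = 0.2 · √22 - 1.645
z_β = 0.2 · 4.690 - 1.645
z_β = -0.707

Power = Φ(z_β) = Φ(-0.707) ≈ 0.240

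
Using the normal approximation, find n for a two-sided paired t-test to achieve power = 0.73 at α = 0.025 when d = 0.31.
n = 85 pairs

Sample size formula (paired t-test, normal approximation):
n = ((z_{α/2} + z_β) / d)²

z_{α/2} = 2.241 (for α = 0.025, two-sided)
z_β = 0.613 (for power = 0.73)
d = 0.31

n = ((2.241 + 0.613) / 0.31)²
n = (9.206)²
n ≈ 84.75
Round up to the next whole number: n = 85 pairs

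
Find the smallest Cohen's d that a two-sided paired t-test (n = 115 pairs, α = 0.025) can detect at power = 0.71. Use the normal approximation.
d ≈ 0.26

Minimum detectable effect (paired t-test, normal approximation):
d = (z_{α/2} + z_β) / √n
d = (2.241 + 0.553) / √115
d = 2.795 / 10.724
d ≈ 0.26

By Cohen's convention (0.2 small / 0.5 medium / 0.8 large): small effect.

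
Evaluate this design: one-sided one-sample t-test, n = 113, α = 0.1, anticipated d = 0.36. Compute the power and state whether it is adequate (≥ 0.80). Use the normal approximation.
Power ≈ 0.99; the study is adequately powered (power ≥ 0.80)

Power calculation (one-sample t-test, normal approximation):
z_β = d · √n - z_α
z_β = 0.36 · √113 - 1.282
z_β = 0.36 · 10.630 - 1.282
z_β = 2.545

Power = Φ(z_β) = Φ(2.545) ≈ 0.995

Effect size d = 0.36 is small by Cohen's convention (0.2/0.5/0.8).

Threshold: power ≥ 0.80 is conventionally adequate.
Power ≈ 0.99 → the study is adequately powered (power ≥ 0.80).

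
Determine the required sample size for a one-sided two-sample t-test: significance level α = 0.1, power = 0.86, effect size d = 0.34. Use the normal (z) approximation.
n = 97 per group

Sample size formula (two-sample t-test, normal approximation):
n = 2 · ((z_α + z_β) / d)²

z_α = 1.282 (for α = 0.1, one-sided)
z_β = 1.080 (for power = 0.86)
d = 0.34

n = 2 · ((1.282 + 1.080) / 0.34)²
n = 2 · (6.947)²
n ≈ 96.52
Round up to the next whole number: n = 97 per group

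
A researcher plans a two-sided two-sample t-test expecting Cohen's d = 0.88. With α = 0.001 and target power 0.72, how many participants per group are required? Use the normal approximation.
n = 39 per group

Sample size formula (two-sample t-test, normal approximation):
n = 2 · ((z_{α/2} + z_β) / d)²

z_{α/2} = 3.291 (for α = 0.001, two-sided)
z_β = 0.583 (for power = 0.72)
d = 0.88

n = 2 · ((3.291 + 0.583) / 0.88)²
n = 2 · (4.402)²
n ≈ 38.76
Round up to the next whole number: n = 39 per group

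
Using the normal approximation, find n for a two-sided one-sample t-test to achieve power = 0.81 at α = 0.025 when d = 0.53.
n = 35

Sample size formula (one-sample t-test, normal approximation):
n = ((z_{α/2} + z_β) / d)²

z_{α/2} = 2.241 (for α = 0.025, two-sided)
z_β = 0.878 (for power = 0.81)
d = 0.53

n = ((2.241 + 0.878) / 0.53)²
n = (5.885)²
n ≈ 34.63
Round up to the next whole number: n = 35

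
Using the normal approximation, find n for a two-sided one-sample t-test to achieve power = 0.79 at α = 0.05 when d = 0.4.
n = 48

Sample size formula (one-sample t-test, normal approximation):
n = ((z_{α/2} + z_β) / d)²

z_{α/2} = 1.960 (for α = 0.05, two-sided)
z_β = 0.806 (for power = 0.79)
d = 0.4

n = ((1.960 + 0.806) / 0.4)²
n = (6.915)²
n ≈ 47.82
Round up to the next whole number: n = 48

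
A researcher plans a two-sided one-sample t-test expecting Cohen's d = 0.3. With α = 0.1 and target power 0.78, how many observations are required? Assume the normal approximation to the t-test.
n = 65

Sample size formula (one-sample t-test, normal approximation):
n = ((z_{α/2} + z_β) / d)²

z_{α/2} = 1.645 (for α = 0.1, two-sided)
z_β = 0.772 (for power = 0.78)
d = 0.3

n = ((1.645 + 0.772) / 0.3)²
n = (8.057)²
n ≈ 64.92
Round up to the next whole number: n = 65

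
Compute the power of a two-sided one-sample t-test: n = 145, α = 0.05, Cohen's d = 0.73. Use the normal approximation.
Power ≈ 1.00

Power calculation (one-sample t-test, normal approximation):
z_β = d · √n - z_{α/2}
z_β = 0.73 · √145 - 1.960
z_β = 0.73 · 12.042 - 1.960
z_β = 6.830

Power = Φ(z_β) = Φ(6.830) ≈ 1.000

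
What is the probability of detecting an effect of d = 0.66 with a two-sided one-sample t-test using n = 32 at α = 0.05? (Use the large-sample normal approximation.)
Power ≈ 0.96

Power calculation (one-sample t-test, normal approximation):
z_β = d · √n - z_{α/2}
z_β = 0.66 · √32 - 1.960
z_β = 0.66 · 5.657 - 1.960
z_β = 1.774

Power = Φ(z_β) = Φ(1.774) ≈ 0.962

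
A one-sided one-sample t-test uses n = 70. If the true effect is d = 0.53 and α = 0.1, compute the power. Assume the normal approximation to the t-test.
Power ≈ 1.00

Power calculation (one-sample t-test, normal approximation):
z_β = d · √n - z_α
z_β = 0.53 · √70 - 1.282
z_β = 0.53 · 8.367 - 1.282
z_β = 3.153

Power = Φ(z_β) = Φ(3.153) ≈ 0.999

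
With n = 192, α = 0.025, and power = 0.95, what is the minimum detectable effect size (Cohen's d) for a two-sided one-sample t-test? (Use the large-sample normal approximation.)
d ≈ 0.28

Minimum detectable effect (one-sample t-test, normal approximation):
d = (z_{α/2} + z_β) / √n
d = (2.241 + 1.645) / √192
d = 3.886 / 13.856
d ≈ 0.28

By Cohen's convention (0.2 small / 0.5 medium / 0.8 large): small effect.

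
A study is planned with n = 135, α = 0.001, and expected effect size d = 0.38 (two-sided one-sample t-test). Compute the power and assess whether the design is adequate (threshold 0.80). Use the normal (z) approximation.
Power ≈ 0.87; the study is adequately powered (power ≥ 0.80)

Power calculation (one-sample t-test, normal approximation):
z_β = d · √n - z_{α/2}
z_β = 0.38 · √135 - 3.291
z_β = 0.38 · 11.619 - 3.291
z_β = 1.125

Power = Φ(z_β) = Φ(1.125) ≈ 0.870

Effect size d = 0.38 is small by Cohen's convention (0.2/0.5/0.8).

Threshold: power ≥ 0.80 is conventionally adequate.
Power ≈ 0.87 → the study is adequately powered (power ≥ 0.80).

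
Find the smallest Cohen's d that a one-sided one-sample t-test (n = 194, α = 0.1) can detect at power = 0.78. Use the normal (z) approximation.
d ≈ 0.15

Minimum detectable effect (one-sample t-test, normal approximation):
d = (z_α + z_β) / √n
d = (1.282 + 0.772) / √194
d = 2.054 / 13.928
d ≈ 0.15

By Cohen's convention (0.2 small / 0.5 medium / 0.8 large): very small effect.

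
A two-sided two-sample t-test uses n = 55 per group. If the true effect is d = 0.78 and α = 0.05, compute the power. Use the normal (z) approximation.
Power ≈ 0.98

Power calculation (two-sample t-test, normal approximation):
z_β = d · √(n/2) - z_{α/2}
z_β = 0.78 · √(55/2) - 1.960
z_β = 0.78 · 5.244 - 1.960
z_β = 2.130

Power = Φ(z_β) = Φ(2.130) ≈ 0.983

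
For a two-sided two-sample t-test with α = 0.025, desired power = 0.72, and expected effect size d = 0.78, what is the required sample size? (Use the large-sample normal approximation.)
n = 27 per group

Sample size formula (two-sample t-test, normal approximation):
n = 2 · ((z_{α/2} + z_β) / d)²

z_{α/2} = 2.241 (for α = 0.025, two-sided)
z_β = 0.583 (for power = 0.72)
d = 0.78

n = 2 · ((2.241 + 0.583) / 0.78)²
n = 2 · (3.621)²
n ≈ 26.22
Round up to the next whole number: n = 27 per group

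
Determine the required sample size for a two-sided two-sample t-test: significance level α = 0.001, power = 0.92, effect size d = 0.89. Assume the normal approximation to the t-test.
n = 56 per group

Sample size formula (two-sample t-test, normal approximation):
n = 2 · ((z_{α/2} + z_β) / d)²

z_{α/2} = 3.291 (for α = 0.001, two-sided)
z_β = 1.405 (for power = 0.92)
d = 0.89

n = 2 · ((3.291 + 1.405) / 0.89)²
n = 2 · (5.276)²
n ≈ 55.67
Round up to the next whole number: n = 56 per group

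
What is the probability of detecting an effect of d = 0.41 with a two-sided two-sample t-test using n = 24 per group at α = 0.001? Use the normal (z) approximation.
Power ≈ 0.03

Power calculation (two-sample t-test, normal approximation):
z_β = d · √(n/2) - z_{α/2}
z_β = 0.41 · √(24/2) - 3.291
z_β = 0.41 · 3.464 - 3.291
z_β = -1.870

Power = Φ(z_β) = Φ(-1.870) ≈ 0.031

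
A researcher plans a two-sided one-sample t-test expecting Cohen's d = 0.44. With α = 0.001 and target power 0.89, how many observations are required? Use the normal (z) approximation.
n = 106

Sample size formula (one-sample t-test, normal approximation):
n = ((z_{α/2} + z_β) / d)²

z_{α/2} = 3.291 (for α = 0.001, two-sided)
z_β = 1.227 (for power = 0.89)
d = 0.44

n = ((3.291 + 1.227) / 0.44)²
n = (10.268)²
n ≈ 105.43
Round up to the next whole number: n = 106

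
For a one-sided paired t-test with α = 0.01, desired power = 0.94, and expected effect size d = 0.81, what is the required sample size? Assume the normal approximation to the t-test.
n = 23 pairs

Sample size formula (paired t-test, normal approximation):
n = ((z_α + z_β) / d)²

z_α = 2.326 (for α = 0.01, one-sided)
z_β = 1.555 (for power = 0.94)
d = 0.81

n = ((2.326 + 1.555) / 0.81)²
n = (4.791)²
n ≈ 22.95
Round up to the next whole number: n = 23 pairs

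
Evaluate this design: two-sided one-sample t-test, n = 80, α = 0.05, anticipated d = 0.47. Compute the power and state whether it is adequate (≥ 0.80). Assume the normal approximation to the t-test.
Power ≈ 0.99; the study is adequately powered (power ≥ 0.80)

Power calculation (one-sample t-test, normal approximation):
z_β = d · √n - z_{α/2}
z_β = 0.47 · √80 - 1.960
z_β = 0.47 · 8.944 - 1.960
z_β = 2.244

Power = Φ(z_β) = Φ(2.244) ≈ 0.988

Effect size d = 0.47 is small by Cohen's convention (0.2/0.5/0.8).

Threshold: power ≥ 0.80 is conventionally adequate.
Power ≈ 0.99 → the study is adequately powered (power ≥ 0.80).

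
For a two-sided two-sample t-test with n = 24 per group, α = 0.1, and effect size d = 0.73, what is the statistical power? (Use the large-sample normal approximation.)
Power ≈ 0.81

Power calculation (two-sample t-test, normal approximation):
z_β = d · √(n/2) - z_{α/2}
z_β = 0.73 · √(24/2) - 1.645
z_β = 0.73 · 3.464 - 1.645
z_β = 0.884

Power = Φ(z_β) = Φ(0.884) ≈ 0.812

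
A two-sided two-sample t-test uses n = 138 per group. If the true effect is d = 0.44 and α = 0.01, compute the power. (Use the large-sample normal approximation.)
Power ≈ 0.86

Power calculation (two-sample t-test, normal approximation):
z_β = d · √(n/2) - z_{α/2}
z_β = 0.44 · √(138/2) - 2.576
z_β = 0.44 · 8.307 - 2.576
z_β = 1.079

Power = Φ(z_β) = Φ(1.079) ≈ 0.860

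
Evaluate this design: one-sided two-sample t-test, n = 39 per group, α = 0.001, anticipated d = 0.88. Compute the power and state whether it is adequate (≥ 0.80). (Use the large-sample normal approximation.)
Power ≈ 0.79; the study is underpowered (power < 0.80)

Power calculation (two-sample t-test, normal approximation):
z_β = d · √(n/2) - z_α
z_β = 0.88 · √(39/2) - 3.090
z_β = 0.88 · 4.416 - 3.090
z_β = 0.796

Power = Φ(z_β) = Φ(0.796) ≈ 0.787

Effect size d = 0.88 is large by Cohen's convention (0.2/0.5/0.8).

Threshold: power ≥ 0.80 is conventionally adequate.
Power ≈ 0.79 → the study is underpowered (power < 0.80).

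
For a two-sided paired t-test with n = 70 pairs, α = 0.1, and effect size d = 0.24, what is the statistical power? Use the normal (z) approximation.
Power ≈ 0.64

Power calculation (paired t-test, normal approximation):
z_β = d · √n - z_{α/2}
z_β = 0.24 · √70 - 1.645
z_β = 0.24 · 8.367 - 1.645
z_β = 0.363

Power = Φ(z_β) = Φ(0.363) ≈ 0.642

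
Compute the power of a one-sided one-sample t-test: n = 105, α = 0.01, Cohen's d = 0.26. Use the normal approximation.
Power ≈ 0.63

Power calculation (one-sample t-test, normal approximation):
z_β = d · √n - z_α
z_β = 0.26 · √105 - 2.326
z_β = 0.26 · 10.247 - 2.326
z_β = 0.338

Power = Φ(z_β) = Φ(0.338) ≈ 0.632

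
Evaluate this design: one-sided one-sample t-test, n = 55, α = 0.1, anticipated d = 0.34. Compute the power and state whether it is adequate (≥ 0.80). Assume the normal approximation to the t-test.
Power ≈ 0.89; the study is adequately powered (power ≥ 0.80)

Power calculation (one-sample t-test, normal approximation):
z_β = d · √n - z_α
z_β = 0.34 · √55 - 1.282
z_β = 0.34 · 7.416 - 1.282
z_β = 1.240

Power = Φ(z_β) = Φ(1.240) ≈ 0.893

Effect size d = 0.34 is small by Cohen's convention (0.2/0.5/0.8).

Threshold: power ≥ 0.80 is conventionally adequate.
Power ≈ 0.89 → the study is adequately powered (power ≥ 0.80).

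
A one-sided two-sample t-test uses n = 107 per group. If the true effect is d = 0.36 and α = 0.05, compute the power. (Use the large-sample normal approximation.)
Power ≈ 0.84

Power calculation (two-sample t-test, normal approximation):
z_β = d · √(n/2) - z_α
z_β = 0.36 · √(107/2) - 1.645
z_β = 0.36 · 7.314 - 1.645
z_β = 0.988

Power = Φ(z_β) = Φ(0.988) ≈ 0.839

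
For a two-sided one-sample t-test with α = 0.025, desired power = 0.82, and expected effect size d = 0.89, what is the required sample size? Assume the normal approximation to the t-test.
n = 13

Sample size formula (one-sample t-test, normal approximation):
n = ((z_{α/2} + z_β) / d)²

z_{α/2} = 2.241 (for α = 0.025, two-sided)
z_β = 0.915 (for power = 0.82)
d = 0.89

n = ((2.241 + 0.915) / 0.89)²
n = (3.546)²
n ≈ 12.57
Round up to the next whole number: n = 13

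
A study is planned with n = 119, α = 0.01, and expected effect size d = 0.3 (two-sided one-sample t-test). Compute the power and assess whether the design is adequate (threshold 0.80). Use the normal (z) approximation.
Power ≈ 0.76; the study is underpowered (power < 0.80)

Power calculation (one-sample t-test, normal approximation):
z_β = d · √n - z_{α/2}
z_β = 0.3 · √119 - 2.576
z_β = 0.3 · 10.909 - 2.576
z_β = 0.697

Power = Φ(z_β) = Φ(0.697) ≈ 0.757

Effect size d = 0.3 is small by Cohen's convention (0.2/0.5/0.8).

Threshold: power ≥ 0.80 is conventionally adequate.
Power ≈ 0.76 → the study is underpowered (power < 0.80).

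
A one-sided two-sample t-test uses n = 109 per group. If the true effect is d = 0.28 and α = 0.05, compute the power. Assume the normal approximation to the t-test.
Power ≈ 0.66

Power calculation (two-sample t-test, normal approximation):
z_β = d · √(n/2) - z_α
z_β = 0.28 · √(109/2) - 1.645
z_β = 0.28 · 7.382 - 1.645
z_β = 0.422

Power = Φ(z_β) = Φ(0.422) ≈ 0.664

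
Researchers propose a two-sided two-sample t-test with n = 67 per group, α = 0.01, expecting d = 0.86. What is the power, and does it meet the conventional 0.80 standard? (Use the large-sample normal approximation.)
Power ≈ 0.99; the study is adequately powered (power ≥ 0.80)

Power calculation (two-sample t-test, normal approximation):
z_β = d · √(n/2) - z_{α/2}
z_β = 0.86 · √(67/2) - 2.576
z_β = 0.86 · 5.788 - 2.576
z_β = 2.402

Power = Φ(z_β) = Φ(2.402) ≈ 0.992

Effect size d = 0.86 is large by Cohen's convention (0.2/0.5/0.8).

Threshold: power ≥ 0.80 is conventionally adequate.
Power ≈ 0.99 → the study is adequately powered (power ≥ 0.80).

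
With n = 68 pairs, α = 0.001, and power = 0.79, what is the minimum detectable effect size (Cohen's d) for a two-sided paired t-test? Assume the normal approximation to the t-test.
d ≈ 0.50

Minimum detectable effect (paired t-test, normal approximation):
d = (z_{α/2} + z_β) / √n
d = (3.291 + 0.806) / √68
d = 4.097 / 8.246
d ≈ 0.50

By Cohen's convention (0.2 small / 0.5 medium / 0.8 large): medium effect.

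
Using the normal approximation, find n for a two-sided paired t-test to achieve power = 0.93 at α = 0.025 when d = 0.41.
n = 83 pairs

Sample size formula (paired t-test, normal approximation):
n = ((z_{α/2} + z_β) / d)²

z_{α/2} = 2.241 (for α = 0.025, two-sided)
z_β = 1.476 (for power = 0.93)
d = 0.41

n = ((2.241 + 1.476) / 0.41)²
n = (9.066)²
n ≈ 82.19
Round up to the next whole number: n = 83 pairs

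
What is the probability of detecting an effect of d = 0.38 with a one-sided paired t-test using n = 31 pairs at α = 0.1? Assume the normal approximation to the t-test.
Power ≈ 0.80

Power calculation (paired t-test, normal approximation):
z_β = d · √n - z_α
z_β = 0.38 · √31 - 1.282
z_β = 0.38 · 5.568 - 1.282
z_β = 0.834

Power = Φ(z_β) = Φ(0.834) ≈ 0.798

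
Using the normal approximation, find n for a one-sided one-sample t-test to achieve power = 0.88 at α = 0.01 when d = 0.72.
n = 24

Sample size formula (one-sample t-test, normal approximation):
n = ((z_α + z_β) / d)²

z_α = 2.326 (for α = 0.01, one-sided)
z_β = 1.175 (for power = 0.88)
d = 0.72

n = ((2.326 + 1.175) / 0.72)²
n = (4.863)²
n ≈ 23.65
Round up to the next whole number: n = 24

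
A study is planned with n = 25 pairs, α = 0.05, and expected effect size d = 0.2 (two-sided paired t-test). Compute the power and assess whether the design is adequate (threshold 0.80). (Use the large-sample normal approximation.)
Power ≈ 0.17; the study is underpowered (power < 0.80)

Power calculation (paired t-test, normal approximation):
z_β = d · √n - z_{α/2}
z_β = 0.2 · √25 - 1.960
z_β = 0.2 · 5.000 - 1.960
z_β = -0.960

Power = Φ(z_β) = Φ(-0.960) ≈ 0.169

Effect size d = 0.2 is small by Cohen's convention (0.2/0.5/0.8).

Threshold: power ≥ 0.80 is conventionally adequate.
Power ≈ 0.17 → the study is underpowered (power < 0.80).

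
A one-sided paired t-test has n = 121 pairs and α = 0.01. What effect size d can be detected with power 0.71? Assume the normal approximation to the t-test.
d ≈ 0.26

Minimum detectable effect (paired t-test, normal approximation):
d = (z_α + z_β) / √n
d = (2.326 + 0.553) / √121
d = 2.880 / 11.000
d ≈ 0.26

By Cohen's convention (0.2 small / 0.5 medium / 0.8 large): small effect.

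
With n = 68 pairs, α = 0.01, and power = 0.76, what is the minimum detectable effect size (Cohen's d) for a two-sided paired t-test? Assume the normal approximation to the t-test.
d ≈ 0.40

Minimum detectable effect (paired t-test, normal approximation):
d = (z_{α/2} + z_β) / √n
d = (2.576 + 0.706) / √68
d = 3.282 / 8.246
d ≈ 0.40

By Cohen's convention (0.2 small / 0.5 medium / 0.8 large): small effect.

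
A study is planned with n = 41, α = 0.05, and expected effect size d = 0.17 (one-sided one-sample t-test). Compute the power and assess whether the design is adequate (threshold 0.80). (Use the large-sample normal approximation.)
Power ≈ 0.29; the study is underpowered (power < 0.80)

Power calculation (one-sample t-test, normal approximation):
z_β = d · √n - z_α
z_β = 0.17 · √41 - 1.645
z_β = 0.17 · 6.403 - 1.645
z_β = -0.556

Power = Φ(z_β) = Φ(-0.556) ≈ 0.289

Effect size d = 0.17 is very small by Cohen's convention (0.2/0.5/0.8).

Threshold: power ≥ 0.80 is conventionally adequate.
Power ≈ 0.29 → the study is underpowered (power < 0.80).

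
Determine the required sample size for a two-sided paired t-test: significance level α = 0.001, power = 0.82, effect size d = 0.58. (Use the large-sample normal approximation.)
n = 53 pairs

Sample size formula (paired t-test, normal approximation):
n = ((z_{α/2} + z_β) / d)²

z_{α/2} = 3.291 (for α = 0.001, two-sided)
z_β = 0.915 (for power = 0.82)
d = 0.58

n = ((3.291 + 0.915) / 0.58)²
n = (7.252)²
n ≈ 52.59
Round up to the next whole number: n = 53 pairs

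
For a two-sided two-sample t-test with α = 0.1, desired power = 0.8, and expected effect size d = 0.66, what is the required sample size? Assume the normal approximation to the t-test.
n = 29 per group

Sample size formula (two-sample t-test, normal approximation):
n = 2 · ((z_{α/2} + z_β) / d)²

z_{α/2} = 1.645 (for α = 0.1, two-sided)
z_β = 0.842 (for power = 0.8)
d = 0.66

n = 2 · ((1.645 + 0.842) / 0.66)²
n = 2 · (3.768)²
n ≈ 28.40
Round up to the next whole number: n = 29 per group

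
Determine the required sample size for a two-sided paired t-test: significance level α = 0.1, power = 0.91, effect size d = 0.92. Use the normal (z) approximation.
n = 11 pairs

Sample size formula (paired t-test, normal approximation):
n = ((z_{α/2} + z_β) / d)²

z_{α/2} = 1.645 (for α = 0.1, two-sided)
z_β = 1.341 (for power = 0.91)
d = 0.92

n = ((1.645 + 1.341) / 0.92)²
n = (3.246)²
n ≈ 10.54
Round up to the next whole number: n = 11 pairs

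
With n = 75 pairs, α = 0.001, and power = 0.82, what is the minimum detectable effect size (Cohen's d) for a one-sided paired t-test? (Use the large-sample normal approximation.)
d ≈ 0.46

Minimum detectable effect (paired t-test, normal approximation):
d = (z_α + z_β) / √n
d = (3.090 + 0.915) / √75
d = 4.006 / 8.660
d ≈ 0.46

By Cohen's convention (0.2 small / 0.5 medium / 0.8 large): small effect.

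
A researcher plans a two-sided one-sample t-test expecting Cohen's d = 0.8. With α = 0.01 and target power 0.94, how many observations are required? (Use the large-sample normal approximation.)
n = 27

Sample size formula (one-sample t-test, normal approximation):
n = ((z_{α/2} + z_β) / d)²

z_{α/2} = 2.576 (for α = 0.01, two-sided)
z_β = 1.555 (for power = 0.94)
d = 0.8

n = ((2.576 + 1.555) / 0.8)²
n = (5.164)²
n ≈ 26.67
Round up to the next whole number: n = 27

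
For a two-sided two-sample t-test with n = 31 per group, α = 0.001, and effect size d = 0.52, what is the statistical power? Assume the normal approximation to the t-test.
Power ≈ 0.11

Power calculation (two-sample t-test, normal approximation):
z_β = d · √(n/2) - z_{α/2}
z_β = 0.52 · √(31/2) - 3.291
z_β = 0.52 · 3.937 - 3.291
z_β = -1.243

Power = Φ(z_β) = Φ(-1.243) ≈ 0.107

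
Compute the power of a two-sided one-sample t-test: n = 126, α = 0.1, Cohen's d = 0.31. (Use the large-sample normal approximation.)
Power ≈ 0.97

Power calculation (one-sample t-test, normal approximation):
z_β = d · √n - z_{α/2}
z_β = 0.31 · √126 - 1.645
z_β = 0.31 · 11.225 - 1.645
z_β = 1.835

Power = Φ(z_β) = Φ(1.835) ≈ 0.967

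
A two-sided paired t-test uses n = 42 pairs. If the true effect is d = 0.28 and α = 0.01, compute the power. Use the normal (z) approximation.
Power ≈ 0.22

Power calculation (paired t-test, normal approximation):
z_β = d · √n - z_{α/2}
z_β = 0.28 · √42 - 2.576
z_β = 0.28 · 6.481 - 2.576
z_β = -0.761

Power = Φ(z_β) = Φ(-0.761) ≈ 0.223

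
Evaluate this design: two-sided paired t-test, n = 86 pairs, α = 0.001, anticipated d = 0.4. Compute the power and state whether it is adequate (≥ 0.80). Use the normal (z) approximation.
Power ≈ 0.66; the study is underpowered (power < 0.80)

Power calculation (paired t-test, normal approximation):
z_β = d · √n - z_{α/2}
z_β = 0.4 · √86 - 3.291
z_β = 0.4 · 9.274 - 3.291
z_β = 0.419

Power = Φ(z_β) = Φ(0.419) ≈ 0.662

Effect size d = 0.4 is small by Cohen's convention (0.2/0.5/0.8).

Threshold: power ≥ 0.80 is conventionally adequate.
Power ≈ 0.66 → the study is underpowered (power < 0.80).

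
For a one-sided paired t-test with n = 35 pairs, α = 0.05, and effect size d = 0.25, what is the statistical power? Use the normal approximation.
Power ≈ 0.43

Power calculation (paired t-test, normal approximation):
z_β = d · √n - z_α
z_β = 0.25 · √35 - 1.645
z_β = 0.25 · 5.916 - 1.645
z_β = -0.166

Power = Φ(z_β) = Φ(-0.166) ≈ 0.434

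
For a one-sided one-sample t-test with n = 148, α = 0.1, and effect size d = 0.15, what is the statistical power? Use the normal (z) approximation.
Power ≈ 0.71

Power calculation (one-sample t-test, normal approximation):
z_β = d · √n - z_α
z_β = 0.15 · √148 - 1.282
z_β = 0.15 · 12.166 - 1.282
z_β = 0.543

Power = Φ(z_β) = Φ(0.543) ≈ 0.707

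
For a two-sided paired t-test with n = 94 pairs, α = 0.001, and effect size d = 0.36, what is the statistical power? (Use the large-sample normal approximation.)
Power ≈ 0.58

Power calculation (paired t-test, normal approximation):
z_β = d · √n - z_{α/2}
z_β = 0.36 · √94 - 3.291
z_β = 0.36 · 9.695 - 3.291
z_β = 0.200

Power = Φ(z_β) = Φ(0.200) ≈ 0.579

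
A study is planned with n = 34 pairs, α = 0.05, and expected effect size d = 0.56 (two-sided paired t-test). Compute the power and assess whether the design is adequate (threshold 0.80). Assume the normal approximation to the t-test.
Power ≈ 0.90; the study is adequately powered (power ≥ 0.80)

Power calculation (paired t-test, normal approximation):
z_β = d · √n - z_{α/2}
z_β = 0.56 · √34 - 1.960
z_β = 0.56 · 5.831 - 1.960
z_β = 1.305

Power = Φ(z_β) = Φ(1.305) ≈ 0.904

Effect size d = 0.56 is medium by Cohen's convention (0.2/0.5/0.8).

Threshold: power ≥ 0.80 is conventionally adequate.
Power ≈ 0.90 → the study is adequately powered (power ≥ 0.80).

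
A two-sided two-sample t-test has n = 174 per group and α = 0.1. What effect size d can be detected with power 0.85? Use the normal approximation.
d ≈ 0.29

Minimum detectable effect (two-sample t-test, normal approximation):
d = (z_{α/2} + z_β) / √(n/2)
d = (1.645 + 1.036) / √(174/2)
d = 2.681 / 9.327
d ≈ 0.29

By Cohen's convention (0.2 small / 0.5 medium / 0.8 large): small effect.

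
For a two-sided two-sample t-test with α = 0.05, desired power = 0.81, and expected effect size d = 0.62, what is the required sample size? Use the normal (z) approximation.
n = 42 per group

Sample size formula (two-sample t-test, normal approximation):
n = 2 · ((z_{α/2} + z_β) / d)²

z_{α/2} = 1.960 (for α = 0.05, two-sided)
z_β = 0.878 (for power = 0.81)
d = 0.62

n = 2 · ((1.960 + 0.878) / 0.62)²
n = 2 · (4.577)²
n ≈ 41.90
Round up to the next whole number: n = 42 per group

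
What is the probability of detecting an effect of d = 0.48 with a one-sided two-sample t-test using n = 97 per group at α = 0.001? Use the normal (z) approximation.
Power ≈ 0.60

Power calculation (two-sample t-test, normal approximation):
z_β = d · √(n/2) - z_α
z_β = 0.48 · √(97/2) - 3.090
z_β = 0.48 · 6.964 - 3.090
z_β = 0.253

Power = Φ(z_β) = Φ(0.253) ≈ 0.600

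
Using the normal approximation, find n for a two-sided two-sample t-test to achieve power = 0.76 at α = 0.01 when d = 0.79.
n = 35 per group

Sample size formula (two-sample t-test, normal approximation):
n = 2 · ((z_{α/2} + z_β) / d)²

z_{α/2} = 2.576 (for α = 0.01, two-sided)
z_β = 0.706 (for power = 0.76)
d = 0.79

n = 2 · ((2.576 + 0.706) / 0.79)²
n = 2 · (4.154)²
n ≈ 34.51
Round up to the next whole number: n = 35 per group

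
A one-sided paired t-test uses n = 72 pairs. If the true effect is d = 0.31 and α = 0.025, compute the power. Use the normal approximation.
Power ≈ 0.75

Power calculation (paired t-test, normal approximation):
z_β = d · √n - z_α
z_β = 0.31 · √72 - 1.960
z_β = 0.31 · 8.485 - 1.960
z_β = 0.670

Power = Φ(z_β) = Φ(0.670) ≈ 0.749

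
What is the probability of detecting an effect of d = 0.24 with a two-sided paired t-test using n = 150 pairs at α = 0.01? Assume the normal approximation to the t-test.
Power ≈ 0.64

Power calculation (paired t-test, normal approximation):
z_β = d · √n - z_{α/2}
z_β = 0.24 · √150 - 2.576
z_β = 0.24 · 12.247 - 2.576
z_β = 0.364

Power = Φ(z_β) = Φ(0.364) ≈ 0.642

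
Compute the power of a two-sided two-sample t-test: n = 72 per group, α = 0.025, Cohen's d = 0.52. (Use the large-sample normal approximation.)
Power ≈ 0.81

Power calculation (two-sample t-test, normal approximation):
z_β = d · √(n/2) - z_{α/2}
z_β = 0.52 · √(72/2) - 2.241
z_β = 0.52 · 6.000 - 2.241
z_β = 0.879

Power = Φ(z_β) = Φ(0.879) ≈ 0.810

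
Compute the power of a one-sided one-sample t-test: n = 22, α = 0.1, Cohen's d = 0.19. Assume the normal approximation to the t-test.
Power ≈ 0.35

Power calculation (one-sample t-test, normal approximation):
z_β = d · √n - z_α
z_β = 0.19 · √22 - 1.282
z_β = 0.19 · 4.690 - 1.282
z_β = -0.390

Power = Φ(z_β) = Φ(-0.390) ≈ 0.348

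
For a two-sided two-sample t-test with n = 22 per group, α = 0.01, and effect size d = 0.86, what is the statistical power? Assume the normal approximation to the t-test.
Power ≈ 0.61

Power calculation (two-sample t-test, normal approximation):
z_β = d · √(n/2) - z_{α/2}
z_β = 0.86 · √(22/2) - 2.576
z_β = 0.86 · 3.317 - 2.576
z_β = 0.276

Power = Φ(z_β) = Φ(0.276) ≈ 0.609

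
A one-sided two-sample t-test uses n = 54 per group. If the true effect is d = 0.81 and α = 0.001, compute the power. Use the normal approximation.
Power ≈ 0.87

Power calculation (two-sample t-test, normal approximation):
z_β = d · √(n/2) - z_α
z_β = 0.81 · √(54/2) - 3.090
z_β = 0.81 · 5.196 - 3.090
z_β = 1.119

Power = Φ(z_β) = Φ(1.119) ≈ 0.868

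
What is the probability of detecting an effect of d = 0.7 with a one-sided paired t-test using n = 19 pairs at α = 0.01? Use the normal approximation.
Power ≈ 0.77

Power calculation (paired t-test, normal approximation):
z_β = d · √n - z_α
z_β = 0.7 · √19 - 2.326
z_β = 0.7 · 4.359 - 2.326
z_β = 0.725

Power = Φ(z_β) = Φ(0.725) ≈ 0.766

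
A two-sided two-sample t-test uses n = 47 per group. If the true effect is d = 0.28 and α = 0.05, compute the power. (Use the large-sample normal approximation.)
Power ≈ 0.27

Power calculation (two-sample t-test, normal approximation):
z_β = d · √(n/2) - z_{α/2}
z_β = 0.28 · √(47/2) - 1.960
z_β = 0.28 · 4.848 - 1.960
z_β = -0.603

Power = Φ(z_β) = Φ(-0.603) ≈ 0.273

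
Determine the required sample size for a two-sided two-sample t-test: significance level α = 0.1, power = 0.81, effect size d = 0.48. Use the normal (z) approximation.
n = 56 per group

Sample size formula (two-sample t-test, normal approximation):
n = 2 · ((z_{α/2} + z_β) / d)²

z_{α/2} = 1.645 (for α = 0.1, two-sided)
z_β = 0.878 (for power = 0.81)
d = 0.48

n = 2 · ((1.645 + 0.878) / 0.48)²
n = 2 · (5.256)²
n ≈ 55.25
Round up to the next whole number: n = 56 per group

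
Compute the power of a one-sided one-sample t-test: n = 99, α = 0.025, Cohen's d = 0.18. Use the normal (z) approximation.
Power ≈ 0.43

Power calculation (one-sample t-test, normal approximation):
z_β = d · √n - z_α
z_β = 0.18 · √99 - 1.960
z_β = 0.18 · 9.950 - 1.960
z_β = -0.169

Power = Φ(z_β) = Φ(-0.169) ≈ 0.433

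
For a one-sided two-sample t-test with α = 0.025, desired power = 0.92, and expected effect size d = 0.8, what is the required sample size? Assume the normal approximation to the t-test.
n = 36 per group

Sample size formula (two-sample t-test, normal approximation):
n = 2 · ((z_α + z_β) / d)²

z_α = 1.960 (for α = 0.025, one-sided)
z_β = 1.405 (for power = 0.92)
d = 0.8

n = 2 · ((1.960 + 1.405) / 0.8)²
n = 2 · (4.206)²
n ≈ 35.38
Round up to the next whole number: n = 36 per group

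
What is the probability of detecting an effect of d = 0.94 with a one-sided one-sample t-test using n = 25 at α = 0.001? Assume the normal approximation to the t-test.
Power ≈ 0.95

Power calculation (one-sample t-test, normal approximation):
z_β = d · √n - z_α
z_β = 0.94 · √25 - 3.090
z_β = 0.94 · 5.000 - 3.090
z_β = 1.610

Power = Φ(z_β) = Φ(1.610) ≈ 0.946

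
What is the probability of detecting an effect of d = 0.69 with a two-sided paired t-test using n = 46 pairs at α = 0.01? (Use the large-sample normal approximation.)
Power ≈ 0.98

Power calculation (paired t-test, normal approximation):
z_β = d · √n - z_{α/2}
z_β = 0.69 · √46 - 2.576
z_β = 0.69 · 6.782 - 2.576
z_β = 2.104

Power = Φ(z_β) = Φ(2.104) ≈ 0.982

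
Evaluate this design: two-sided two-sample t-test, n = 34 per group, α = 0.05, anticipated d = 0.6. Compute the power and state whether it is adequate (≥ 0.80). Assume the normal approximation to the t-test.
Power ≈ 0.70; the study is underpowered (power < 0.80)

Power calculation (two-sample t-test, normal approximation):
z_β = d · √(n/2) - z_{α/2}
z_β = 0.6 · √(34/2) - 1.960
z_β = 0.6 · 4.123 - 1.960
z_β = 0.514

Power = Φ(z_β) = Φ(0.514) ≈ 0.696

Effect size d = 0.6 is medium by Cohen's convention (0.2/0.5/0.8).

Threshold: power ≥ 0.80 is conventionally adequate.
Power ≈ 0.70 → the study is underpowered (power < 0.80).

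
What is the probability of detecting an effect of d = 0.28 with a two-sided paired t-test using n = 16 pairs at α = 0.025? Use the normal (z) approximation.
Power ≈ 0.13

Power calculation (paired t-test, normal approximation):
z_β = d · √n - z_{α/2}
z_β = 0.28 · √16 - 2.241
z_β = 0.28 · 4.000 - 2.241
z_β = -1.121

Power = Φ(z_β) = Φ(-1.121) ≈ 0.131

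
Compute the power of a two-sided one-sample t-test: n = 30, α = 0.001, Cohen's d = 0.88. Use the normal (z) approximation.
Power ≈ 0.94

Power calculation (one-sample t-test, normal approximation):
z_β = d · √n - z_{α/2}
z_β = 0.88 · √30 - 3.291
z_β = 0.88 · 5.477 - 3.291
z_β = 1.529

Power = Φ(z_β) = Φ(1.529) ≈ 0.937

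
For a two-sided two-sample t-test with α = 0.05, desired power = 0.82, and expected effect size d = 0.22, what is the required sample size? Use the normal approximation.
n = 342 per group

Sample size formula (two-sample t-test, normal approximation):
n = 2 · ((z_{α/2} + z_β) / d)²

z_{α/2} = 1.960 (for α = 0.05, two-sided)
z_β = 0.915 (for power = 0.82)
d = 0.22

n = 2 · ((1.960 + 0.915) / 0.22)²
n = 2 · (13.068)²
n ≈ 341.55
Round up to the next whole number: n = 342 per group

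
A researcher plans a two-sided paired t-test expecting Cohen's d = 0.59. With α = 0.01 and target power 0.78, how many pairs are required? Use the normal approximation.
n = 33 pairs

Sample size formula (paired t-test, normal approximation):
n = ((z_{α/2} + z_β) / d)²

z_{α/2} = 2.576 (for α = 0.01, two-sided)
z_β = 0.772 (for power = 0.78)
d = 0.59

n = ((2.576 + 0.772) / 0.59)²
n = (5.675)²
n ≈ 32.21
Round up to the next whole number: n = 33 pairs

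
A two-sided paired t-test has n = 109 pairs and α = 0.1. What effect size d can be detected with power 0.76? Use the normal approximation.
d ≈ 0.23

Minimum detectable effect (paired t-test, normal approximation):
d = (z_{α/2} + z_β) / √n
d = (1.645 + 0.706) / √109
d = 2.351 / 10.440
d ≈ 0.23

By Cohen's convention (0.2 small / 0.5 medium / 0.8 large): small effect.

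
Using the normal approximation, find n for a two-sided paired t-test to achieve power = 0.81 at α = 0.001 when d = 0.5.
n = 70 pairs

Sample size formula (paired t-test, normal approximation):
n = ((z_{α/2} + z_β) / d)²

z_{α/2} = 3.291 (for α = 0.001, two-sided)
z_β = 0.878 (for power = 0.81)
d = 0.5

n = ((3.291 + 0.878) / 0.5)²
n = (8.338)²
n ≈ 69.52
Round up to the next whole number: n = 70 pairs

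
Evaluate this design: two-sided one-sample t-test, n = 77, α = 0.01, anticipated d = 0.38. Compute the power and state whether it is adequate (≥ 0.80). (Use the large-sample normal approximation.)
Power ≈ 0.78; the study is underpowered (power < 0.80)

Power calculation (one-sample t-test, normal approximation):
z_β = d · √n - z_{α/2}
z_β = 0.38 · √77 - 2.576
z_β = 0.38 · 8.775 - 2.576
z_β = 0.759

Power = Φ(z_β) = Φ(0.759) ≈ 0.776

Effect size d = 0.38 is small by Cohen's convention (0.2/0.5/0.8).

Threshold: power ≥ 0.80 is conventionally adequate.
Power ≈ 0.78 → the study is underpowered (power < 0.80).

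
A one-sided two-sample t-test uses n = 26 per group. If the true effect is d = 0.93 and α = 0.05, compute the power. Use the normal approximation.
Power ≈ 0.96

Power calculation (two-sample t-test, normal approximation):
z_β = d · √(n/2) - z_α
z_β = 0.93 · √(26/2) - 1.645
z_β = 0.93 · 3.606 - 1.645
z_β = 1.708

Power = Φ(z_β) = Φ(1.708) ≈ 0.956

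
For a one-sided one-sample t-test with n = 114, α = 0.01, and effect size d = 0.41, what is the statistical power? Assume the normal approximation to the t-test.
Power ≈ 0.98

Power calculation (one-sample t-test, normal approximation):
z_β = d · √n - z_α
z_β = 0.41 · √114 - 2.326
z_β = 0.41 · 10.677 - 2.326
z_β = 2.051

Power = Φ(z_β) = Φ(2.051) ≈ 0.980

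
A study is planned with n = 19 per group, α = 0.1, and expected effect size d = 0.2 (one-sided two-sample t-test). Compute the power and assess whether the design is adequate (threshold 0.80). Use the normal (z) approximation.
Power ≈ 0.25; the study is underpowered (power < 0.80)

Power calculation (two-sample t-test, normal approximation):
z_β = d · √(n/2) - z_α
z_β = 0.2 · √(19/2) - 1.282
z_β = 0.2 · 3.082 - 1.282
z_β = -0.665

Power = Φ(z_β) = Φ(-0.665) ≈ 0.253

Effect size d = 0.2 is small by Cohen's convention (0.2/0.5/0.8).

Threshold: power ≥ 0.80 is conventionally adequate.
Power ≈ 0.25 → the study is underpowered (power < 0.80).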